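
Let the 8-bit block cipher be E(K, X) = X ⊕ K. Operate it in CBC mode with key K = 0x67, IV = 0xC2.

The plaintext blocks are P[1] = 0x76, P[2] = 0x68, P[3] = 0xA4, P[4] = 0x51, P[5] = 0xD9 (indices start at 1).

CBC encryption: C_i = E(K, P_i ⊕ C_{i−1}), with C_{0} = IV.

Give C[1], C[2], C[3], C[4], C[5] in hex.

C[1]: P[1] ⊕ 0xC2 = 0xB4; E(K, 0xB4) = 0xD3.
C[2]: P[2] ⊕ 0xD3 = 0xBB; E(K, 0xBB) = 0xDC.
C[3]: P[3] ⊕ 0xDC = 0x78; E(K, 0x78) = 0x1F.
C[4]: P[4] ⊕ 0x1F = 0x4E; E(K, 0x4E) = 0x29.
C[5]: P[5] ⊕ 0x29 = 0xF0; E(K, 0xF0) = 0x97.

C[1] = 0xD3, C[2] = 0xDC, C[3] = 0x1F, C[4] = 0x29, C[5] = 0x97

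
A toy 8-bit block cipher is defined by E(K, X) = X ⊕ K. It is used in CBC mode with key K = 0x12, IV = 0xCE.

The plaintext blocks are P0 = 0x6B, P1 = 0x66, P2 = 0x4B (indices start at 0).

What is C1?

CBC encryption: C_i = E(K, P_i ⊕ C_{i−1}), with C_{−1} = IV.
C0: P0 ⊕ 0xCE = 0xA5; E(K, 0xA5) = 0xB7.
C1: P1 ⊕ 0xB7 = 0xD1; E(K, 0xD1) = 0xC3.

C1 = 0xC3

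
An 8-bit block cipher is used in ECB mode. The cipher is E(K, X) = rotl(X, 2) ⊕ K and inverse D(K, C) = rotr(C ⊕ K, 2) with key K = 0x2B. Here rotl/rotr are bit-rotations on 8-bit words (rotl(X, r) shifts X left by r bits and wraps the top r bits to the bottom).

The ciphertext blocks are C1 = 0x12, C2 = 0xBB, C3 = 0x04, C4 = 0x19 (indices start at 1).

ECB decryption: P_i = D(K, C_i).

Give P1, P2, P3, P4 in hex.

P1 = 0x4E, P2 = 0x24, P3 = 0xCB, P4 = 0x8C

P1: D(K, 0x12) = 0x4E.
P2: D(K, 0xBB) = 0x24.
P3: D(K, 0x04) = 0xCB.
P4: D(K, 0x19) = 0x8C.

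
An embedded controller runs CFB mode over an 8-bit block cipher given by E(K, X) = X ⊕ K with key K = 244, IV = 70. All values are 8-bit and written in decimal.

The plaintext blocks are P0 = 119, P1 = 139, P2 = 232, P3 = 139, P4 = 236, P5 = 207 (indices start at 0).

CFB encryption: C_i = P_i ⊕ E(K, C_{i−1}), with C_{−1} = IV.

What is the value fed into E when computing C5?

193

C0: E(K, 70) = 178; 119 ⊕ 178 = 197.
C1: E(K, 197) = 49; 139 ⊕ 49 = 186.
C2: E(K, 186) = 78; 232 ⊕ 78 = 166.
C3: E(K, 166) = 82; 139 ⊕ 82 = 217.
C4: E(K, 217) = 45; 236 ⊕ 45 = 193.
C5: E(K, 193) = 53; 207 ⊕ 53 = 250.
So the input to E for block 5 is 193.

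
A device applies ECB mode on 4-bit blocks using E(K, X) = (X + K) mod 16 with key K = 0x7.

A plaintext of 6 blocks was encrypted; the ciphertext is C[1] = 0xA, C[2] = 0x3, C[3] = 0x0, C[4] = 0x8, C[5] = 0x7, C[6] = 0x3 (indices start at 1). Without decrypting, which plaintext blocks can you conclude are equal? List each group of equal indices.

P[2] = P[6]

ECB encrypts each block independently with the same key, so equal ciphertext blocks imply equal plaintext blocks.
C[2] = C[6] = 0x3, so P[2] = P[6].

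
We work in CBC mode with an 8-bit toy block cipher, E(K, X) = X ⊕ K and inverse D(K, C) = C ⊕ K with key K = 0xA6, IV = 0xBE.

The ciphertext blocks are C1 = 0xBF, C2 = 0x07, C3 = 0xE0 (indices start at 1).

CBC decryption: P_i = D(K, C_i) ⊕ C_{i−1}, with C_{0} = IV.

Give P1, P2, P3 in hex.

P1: D(K, 0xBF) = 0x19; 0x19 ⊕ 0xBE = 0xA7.
P2: D(K, 0x07) = 0xA1; 0xA1 ⊕ 0xBF = 0x1E.
P3: D(K, 0xE0) = 0x46; 0x46 ⊕ 0x07 = 0x41.

P1 = 0xA7, P2 = 0x1E, P3 = 0x41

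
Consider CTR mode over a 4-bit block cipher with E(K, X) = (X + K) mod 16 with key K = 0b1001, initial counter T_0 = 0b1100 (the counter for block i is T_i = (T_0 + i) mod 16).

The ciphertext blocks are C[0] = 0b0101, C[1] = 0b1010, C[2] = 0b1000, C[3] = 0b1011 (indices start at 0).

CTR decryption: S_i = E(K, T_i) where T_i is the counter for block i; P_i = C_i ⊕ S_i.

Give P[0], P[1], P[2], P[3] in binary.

P[0] = 0b0000, P[1] = 0b1100, P[2] = 0b1111, P[3] = 0b0011

P[0]: T = 0b1100, S = E(K, T) = 0b0101; 0b0101 ⊕ 0b0101 = 0b0000.
P[1]: T = 0b1101, S = E(K, T) = 0b0110; 0b1010 ⊕ 0b0110 = 0b1100.
P[2]: T = 0b1110, S = E(K, T) = 0b0111; 0b1000 ⊕ 0b0111 = 0b1111.
P[3]: T = 0b1111, S = E(K, T) = 0b1000; 0b1011 ⊕ 0b1000 = 0b0011.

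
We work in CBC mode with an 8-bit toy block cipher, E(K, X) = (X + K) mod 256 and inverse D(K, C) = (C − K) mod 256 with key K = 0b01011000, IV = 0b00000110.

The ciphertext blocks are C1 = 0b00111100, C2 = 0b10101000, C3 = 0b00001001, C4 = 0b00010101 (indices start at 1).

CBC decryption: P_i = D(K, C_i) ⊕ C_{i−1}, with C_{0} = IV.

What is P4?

P4: D(K, 0b00010101) = 0b10111101; 0b10111101 ⊕ 0b00001001 = 0b10110100.

P4 = 0b10110100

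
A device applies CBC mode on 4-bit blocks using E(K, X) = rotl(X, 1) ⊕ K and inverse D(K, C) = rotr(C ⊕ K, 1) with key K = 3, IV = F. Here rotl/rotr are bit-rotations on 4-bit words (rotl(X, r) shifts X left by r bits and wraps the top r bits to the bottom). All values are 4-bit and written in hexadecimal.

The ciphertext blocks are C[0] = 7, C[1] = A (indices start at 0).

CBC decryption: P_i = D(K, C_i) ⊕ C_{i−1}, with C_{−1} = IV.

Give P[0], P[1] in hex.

P[0]: D(K, 7) = 2; 2 ⊕ F = D.
P[1]: D(K, A) = C; C ⊕ 7 = B.

P[0] = D, P[1] = B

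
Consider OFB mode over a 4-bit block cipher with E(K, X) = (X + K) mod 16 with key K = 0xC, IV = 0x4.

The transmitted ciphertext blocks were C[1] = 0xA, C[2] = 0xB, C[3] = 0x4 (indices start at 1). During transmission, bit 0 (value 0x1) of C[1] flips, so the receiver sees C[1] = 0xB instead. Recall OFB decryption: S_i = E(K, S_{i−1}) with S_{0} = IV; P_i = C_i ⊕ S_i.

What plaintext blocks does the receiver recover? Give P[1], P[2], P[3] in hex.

P[1] = 0xB, P[2] = 0x7, P[3] = 0xC

Only C[1] changed, to 0xB. In OFB, a change in C_i flips the same bit in P_i only; the keystream is unaffected. Decrypting the received ciphertext:
P[1]: S = E(K, 0x4) = 0x0; 0xB ⊕ 0x0 = 0xB.
P[2]: S = E(K, 0x0) = 0xC; 0xB ⊕ 0xC = 0x7.
P[3]: S = E(K, 0xC) = 0x8; 0x4 ⊕ 0x8 = 0xC.
Blocks that differ from the original plaintext: P[1].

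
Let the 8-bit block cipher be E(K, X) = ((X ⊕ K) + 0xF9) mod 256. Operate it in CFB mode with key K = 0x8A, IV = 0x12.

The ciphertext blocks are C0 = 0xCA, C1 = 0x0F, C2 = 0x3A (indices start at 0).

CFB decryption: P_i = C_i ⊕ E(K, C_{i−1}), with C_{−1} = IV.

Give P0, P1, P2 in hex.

P0 = 0x5B, P1 = 0x36, P2 = 0x44

P0: E(K, 0x12) = 0x91; 0xCA ⊕ 0x91 = 0x5B.
P1: E(K, 0xCA) = 0x39; 0x0F ⊕ 0x39 = 0x36.
P2: E(K, 0x0F) = 0x7E; 0x3A ⊕ 0x7E = 0x44.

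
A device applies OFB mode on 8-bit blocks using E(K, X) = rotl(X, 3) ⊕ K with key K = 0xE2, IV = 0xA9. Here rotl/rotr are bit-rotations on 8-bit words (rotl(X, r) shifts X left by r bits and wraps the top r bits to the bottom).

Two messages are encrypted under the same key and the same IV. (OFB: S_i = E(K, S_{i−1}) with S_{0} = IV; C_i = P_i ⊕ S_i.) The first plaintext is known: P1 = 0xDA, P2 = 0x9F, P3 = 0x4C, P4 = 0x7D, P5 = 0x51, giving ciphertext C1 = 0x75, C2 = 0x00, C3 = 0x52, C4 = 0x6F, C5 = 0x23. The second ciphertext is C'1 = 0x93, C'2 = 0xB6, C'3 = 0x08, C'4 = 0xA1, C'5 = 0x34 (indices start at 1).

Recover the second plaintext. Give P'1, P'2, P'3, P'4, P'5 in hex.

In OFB with a reused IV, both messages share the same keystream S_i, so C_i ⊕ C'_i = P_i ⊕ P'_i and thus P'_i = P_i ⊕ C_i ⊕ C'_i.
P'1: 0xDA ⊕ 0x75 ⊕ 0x93 = 0x3C.
P'2: 0x9F ⊕ 0x00 ⊕ 0xB6 = 0x29.
P'3: 0x4C ⊕ 0x52 ⊕ 0x08 = 0x16.
P'4: 0x7D ⊕ 0x6F ⊕ 0xA1 = 0xB3.
P'5: 0x51 ⊕ 0x23 ⊕ 0x34 = 0x46.

P'1 = 0x3C, P'2 = 0x29, P'3 = 0x16, P'4 = 0xB3, P'5 = 0x46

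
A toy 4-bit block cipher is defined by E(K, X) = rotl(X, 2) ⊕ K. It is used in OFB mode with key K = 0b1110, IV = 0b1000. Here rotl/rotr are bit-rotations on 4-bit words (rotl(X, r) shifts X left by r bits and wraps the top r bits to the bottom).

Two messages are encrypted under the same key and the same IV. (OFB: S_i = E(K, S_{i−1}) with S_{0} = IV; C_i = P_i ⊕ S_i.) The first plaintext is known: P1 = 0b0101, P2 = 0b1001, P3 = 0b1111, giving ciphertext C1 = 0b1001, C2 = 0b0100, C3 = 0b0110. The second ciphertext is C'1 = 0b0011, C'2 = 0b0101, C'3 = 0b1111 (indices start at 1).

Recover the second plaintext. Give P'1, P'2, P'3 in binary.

In OFB with a reused IV, both messages share the same keystream S_i, so C_i ⊕ C'_i = P_i ⊕ P'_i and thus P'_i = P_i ⊕ C_i ⊕ C'_i.
P'1: 0b0101 ⊕ 0b1001 ⊕ 0b0011 = 0b1111.
P'2: 0b1001 ⊕ 0b0100 ⊕ 0b0101 = 0b1000.
P'3: 0b1111 ⊕ 0b0110 ⊕ 0b1111 = 0b0110.

P'1 = 0b1111, P'2 = 0b1000, P'3 = 0b0110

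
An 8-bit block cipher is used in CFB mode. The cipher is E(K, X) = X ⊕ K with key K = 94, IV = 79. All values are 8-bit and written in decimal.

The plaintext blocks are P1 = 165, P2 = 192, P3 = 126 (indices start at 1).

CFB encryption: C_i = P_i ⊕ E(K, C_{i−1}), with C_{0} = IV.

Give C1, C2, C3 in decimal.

C1 = 180, C2 = 42, C3 = 10

C1: E(K, 79) = 17; 165 ⊕ 17 = 180.
C2: E(K, 180) = 234; 192 ⊕ 234 = 42.
C3: E(K, 42) = 116; 126 ⊕ 116 = 10.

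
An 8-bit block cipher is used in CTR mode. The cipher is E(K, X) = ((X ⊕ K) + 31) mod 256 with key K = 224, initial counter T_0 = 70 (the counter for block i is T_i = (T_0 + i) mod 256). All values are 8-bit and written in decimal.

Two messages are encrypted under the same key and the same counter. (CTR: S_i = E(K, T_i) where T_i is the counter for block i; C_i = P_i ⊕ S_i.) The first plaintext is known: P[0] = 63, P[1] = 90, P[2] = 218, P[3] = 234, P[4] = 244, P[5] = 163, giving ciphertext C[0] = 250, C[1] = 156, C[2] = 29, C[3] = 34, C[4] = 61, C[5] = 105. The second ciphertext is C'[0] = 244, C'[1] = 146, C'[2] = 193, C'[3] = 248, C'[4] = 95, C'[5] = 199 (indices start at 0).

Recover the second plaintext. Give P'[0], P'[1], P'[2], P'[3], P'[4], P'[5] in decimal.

P'[0] = 49, P'[1] = 84, P'[2] = 6, P'[3] = 48, P'[4] = 150, P'[5] = 13

In CTR with a reused counter, both messages share the same keystream S_i, so C_i ⊕ C'_i = P_i ⊕ P'_i and thus P'_i = P_i ⊕ C_i ⊕ C'_i.
P'[0]: 63 ⊕ 250 ⊕ 244 = 49.
P'[1]: 90 ⊕ 156 ⊕ 146 = 84.
P'[2]: 218 ⊕ 29 ⊕ 193 = 6.
P'[3]: 234 ⊕ 34 ⊕ 248 = 48.
P'[4]: 244 ⊕ 61 ⊕ 95 = 150.
P'[5]: 163 ⊕ 105 ⊕ 199 = 13.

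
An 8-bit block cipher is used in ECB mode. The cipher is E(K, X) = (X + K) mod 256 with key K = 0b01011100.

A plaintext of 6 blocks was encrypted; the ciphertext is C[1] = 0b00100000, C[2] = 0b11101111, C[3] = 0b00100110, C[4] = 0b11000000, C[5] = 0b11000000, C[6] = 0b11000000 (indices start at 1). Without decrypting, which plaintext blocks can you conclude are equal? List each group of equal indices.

P[4] = P[5] = P[6]

ECB encrypts each block independently with the same key, so equal ciphertext blocks imply equal plaintext blocks.
C[4] = C[5] = C[6] = 0b11000000, so P[4] = P[5] = P[6].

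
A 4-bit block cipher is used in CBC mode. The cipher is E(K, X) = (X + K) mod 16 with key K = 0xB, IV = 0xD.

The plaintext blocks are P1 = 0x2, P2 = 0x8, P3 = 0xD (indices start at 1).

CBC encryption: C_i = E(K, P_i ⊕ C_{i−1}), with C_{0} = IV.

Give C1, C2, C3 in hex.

C1: P1 ⊕ 0xD = 0xF; E(K, 0xF) = 0xA.
C2: P2 ⊕ 0xA = 0x2; E(K, 0x2) = 0xD.
C3: P3 ⊕ 0xD = 0x0; E(K, 0x0) = 0xB.

C1 = 0xA, C2 = 0xD, C3 = 0xB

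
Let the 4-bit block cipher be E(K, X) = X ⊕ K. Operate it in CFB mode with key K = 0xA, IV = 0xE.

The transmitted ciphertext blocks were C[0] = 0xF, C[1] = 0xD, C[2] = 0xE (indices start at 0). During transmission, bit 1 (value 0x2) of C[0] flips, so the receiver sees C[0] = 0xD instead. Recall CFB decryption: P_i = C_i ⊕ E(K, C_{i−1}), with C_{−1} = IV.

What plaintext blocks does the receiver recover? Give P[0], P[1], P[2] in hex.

Only C[0] changed, to 0xD. In CFB, a change in C_i flips the same bit in P_i and garbles P_{i+1}. Decrypting the received ciphertext:
P[0]: E(K, 0xE) = 0x4; 0xD ⊕ 0x4 = 0x9.
P[1]: E(K, 0xD) = 0x7; 0xD ⊕ 0x7 = 0xA.
P[2]: E(K, 0xD) = 0x7; 0xE ⊕ 0x7 = 0x9.
Blocks that differ from the original plaintext: P[0], P[1].

P[0] = 0x9, P[1] = 0xA, P[2] = 0x9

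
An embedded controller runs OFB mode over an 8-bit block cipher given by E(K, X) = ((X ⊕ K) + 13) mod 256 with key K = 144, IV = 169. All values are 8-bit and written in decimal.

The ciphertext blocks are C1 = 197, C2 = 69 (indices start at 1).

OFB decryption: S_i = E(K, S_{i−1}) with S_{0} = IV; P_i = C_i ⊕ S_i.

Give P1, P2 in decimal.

P1: S = E(K, 169) = 70; 197 ⊕ 70 = 131.
P2: S = E(K, 70) = 227; 69 ⊕ 227 = 166.

P1 = 131, P2 = 166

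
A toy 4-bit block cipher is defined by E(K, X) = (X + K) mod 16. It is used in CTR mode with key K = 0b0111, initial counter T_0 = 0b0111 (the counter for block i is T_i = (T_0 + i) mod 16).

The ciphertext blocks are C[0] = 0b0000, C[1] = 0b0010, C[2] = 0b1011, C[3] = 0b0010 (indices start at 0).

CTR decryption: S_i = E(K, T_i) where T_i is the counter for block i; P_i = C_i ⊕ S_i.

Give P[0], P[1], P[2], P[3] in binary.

P[0] = 0b1110, P[1] = 0b1101, P[2] = 0b1011, P[3] = 0b0011

P[0]: T = 0b0111, S = E(K, T) = 0b1110; 0b0000 ⊕ 0b1110 = 0b1110.
P[1]: T = 0b1000, S = E(K, T) = 0b1111; 0b0010 ⊕ 0b1111 = 0b1101.
P[2]: T = 0b1001, S = E(K, T) = 0b0000; 0b1011 ⊕ 0b0000 = 0b1011.
P[3]: T = 0b1010, S = E(K, T) = 0b0001; 0b0010 ⊕ 0b0001 = 0b0011.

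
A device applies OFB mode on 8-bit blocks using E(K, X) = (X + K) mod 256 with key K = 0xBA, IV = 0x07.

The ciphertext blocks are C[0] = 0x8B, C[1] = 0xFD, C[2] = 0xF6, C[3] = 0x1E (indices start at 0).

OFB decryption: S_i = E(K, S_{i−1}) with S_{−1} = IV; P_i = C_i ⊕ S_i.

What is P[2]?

P[2] = 0xC3

P[0]: S = E(K, 0x07) = 0xC1; 0x8B ⊕ 0xC1 = 0x4A.
P[1]: S = E(K, 0xC1) = 0x7B; 0xFD ⊕ 0x7B = 0x86.
P[2]: S = E(K, 0x7B) = 0x35; 0xF6 ⊕ 0x35 = 0xC3.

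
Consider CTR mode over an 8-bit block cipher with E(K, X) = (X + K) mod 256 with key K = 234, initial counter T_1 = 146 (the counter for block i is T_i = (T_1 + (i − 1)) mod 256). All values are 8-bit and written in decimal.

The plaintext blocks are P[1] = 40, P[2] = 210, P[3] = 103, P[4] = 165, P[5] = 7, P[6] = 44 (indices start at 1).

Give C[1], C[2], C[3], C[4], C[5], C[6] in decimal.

CTR encryption: S_i = E(K, T_i) where T_i is the counter for block i; C_i = P_i ⊕ S_i.
C[1]: T = 146, S = E(K, T) = 124; 40 ⊕ 124 = 84.
C[2]: T = 147, S = E(K, T) = 125; 210 ⊕ 125 = 175.
C[3]: T = 148, S = E(K, T) = 126; 103 ⊕ 126 = 25.
C[4]: T = 149, S = E(K, T) = 127; 165 ⊕ 127 = 218.
C[5]: T = 150, S = E(K, T) = 128; 7 ⊕ 128 = 135.
C[6]: T = 151, S = E(K, T) = 129; 44 ⊕ 129 = 173.

C[1] = 84, C[2] = 175, C[3] = 25, C[4] = 218, C[5] = 135, C[6] = 173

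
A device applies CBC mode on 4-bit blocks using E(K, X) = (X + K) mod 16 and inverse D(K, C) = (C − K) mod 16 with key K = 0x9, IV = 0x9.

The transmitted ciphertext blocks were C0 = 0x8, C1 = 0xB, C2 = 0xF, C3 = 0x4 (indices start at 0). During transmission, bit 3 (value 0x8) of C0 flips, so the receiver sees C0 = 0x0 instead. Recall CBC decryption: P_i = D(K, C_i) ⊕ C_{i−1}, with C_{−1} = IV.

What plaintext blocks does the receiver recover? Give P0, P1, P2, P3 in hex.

P0 = 0xE, P1 = 0x2, P2 = 0xD, P3 = 0x4

Only C0 changed, to 0x0. In CBC, a change in C_i garbles P_i and flips the same bit in P_{i+1}. Decrypting the received ciphertext:
P0: D(K, 0x0) = 0x7; 0x7 ⊕ 0x9 = 0xE.
P1: D(K, 0xB) = 0x2; 0x2 ⊕ 0x0 = 0x2.
P2: D(K, 0xF) = 0x6; 0x6 ⊕ 0xB = 0xD.
P3: D(K, 0x4) = 0xB; 0xB ⊕ 0xF = 0x4.
Blocks that differ from the original plaintext: P0, P1.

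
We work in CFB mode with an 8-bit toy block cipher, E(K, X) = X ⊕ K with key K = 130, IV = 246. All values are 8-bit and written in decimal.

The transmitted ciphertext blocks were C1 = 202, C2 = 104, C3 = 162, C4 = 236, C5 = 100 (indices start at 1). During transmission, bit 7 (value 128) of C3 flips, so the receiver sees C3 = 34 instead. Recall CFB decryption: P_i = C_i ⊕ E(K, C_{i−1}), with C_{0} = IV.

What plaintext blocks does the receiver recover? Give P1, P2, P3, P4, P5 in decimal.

Only C3 changed, to 34. In CFB, a change in C_i flips the same bit in P_i and garbles P_{i+1}. Decrypting the received ciphertext:
P1: E(K, 246) = 116; 202 ⊕ 116 = 190.
P2: E(K, 202) = 72; 104 ⊕ 72 = 32.
P3: E(K, 104) = 234; 34 ⊕ 234 = 200.
P4: E(K, 34) = 160; 236 ⊕ 160 = 76.
P5: E(K, 236) = 110; 100 ⊕ 110 = 10.
Blocks that differ from the original plaintext: P3, P4.

P1 = 190, P2 = 32, P3 = 200, P4 = 76, P5 = 10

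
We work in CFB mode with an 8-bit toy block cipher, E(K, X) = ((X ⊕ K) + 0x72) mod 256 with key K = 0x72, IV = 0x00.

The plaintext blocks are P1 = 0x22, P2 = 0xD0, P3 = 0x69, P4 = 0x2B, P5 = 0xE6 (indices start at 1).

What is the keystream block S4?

0x5F

CFB encryption: C_i = P_i ⊕ E(K, C_{i−1}), with C_{0} = IV.
C1: E(K, 0x00) = 0xE4; 0x22 ⊕ 0xE4 = 0xC6.
C2: E(K, 0xC6) = 0x26; 0xD0 ⊕ 0x26 = 0xF6.
C3: E(K, 0xF6) = 0xF6; 0x69 ⊕ 0xF6 = 0x9F.
C4: E(K, 0x9F) = 0x5F; 0x2B ⊕ 0x5F = 0x74.
So S4 = 0x5F.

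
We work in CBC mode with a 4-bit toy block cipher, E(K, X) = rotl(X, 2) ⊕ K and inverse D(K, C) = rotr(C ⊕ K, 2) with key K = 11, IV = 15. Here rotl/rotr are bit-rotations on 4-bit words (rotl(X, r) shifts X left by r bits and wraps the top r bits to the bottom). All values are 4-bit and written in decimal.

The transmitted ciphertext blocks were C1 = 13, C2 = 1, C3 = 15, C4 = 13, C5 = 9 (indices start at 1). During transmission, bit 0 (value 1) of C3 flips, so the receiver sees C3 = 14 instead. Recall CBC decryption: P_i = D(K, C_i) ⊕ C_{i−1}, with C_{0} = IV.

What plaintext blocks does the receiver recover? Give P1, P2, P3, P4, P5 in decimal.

P1 = 6, P2 = 7, P3 = 4, P4 = 7, P5 = 5

Only C3 changed, to 14. In CBC, a change in C_i garbles P_i and flips the same bit in P_{i+1}. Decrypting the received ciphertext:
P1: D(K, 13) = 9; 9 ⊕ 15 = 6.
P2: D(K, 1) = 10; 10 ⊕ 13 = 7.
P3: D(K, 14) = 5; 5 ⊕ 1 = 4.
P4: D(K, 13) = 9; 9 ⊕ 14 = 7.
P5: D(K, 9) = 8; 8 ⊕ 13 = 5.
Blocks that differ from the original plaintext: P3, P4.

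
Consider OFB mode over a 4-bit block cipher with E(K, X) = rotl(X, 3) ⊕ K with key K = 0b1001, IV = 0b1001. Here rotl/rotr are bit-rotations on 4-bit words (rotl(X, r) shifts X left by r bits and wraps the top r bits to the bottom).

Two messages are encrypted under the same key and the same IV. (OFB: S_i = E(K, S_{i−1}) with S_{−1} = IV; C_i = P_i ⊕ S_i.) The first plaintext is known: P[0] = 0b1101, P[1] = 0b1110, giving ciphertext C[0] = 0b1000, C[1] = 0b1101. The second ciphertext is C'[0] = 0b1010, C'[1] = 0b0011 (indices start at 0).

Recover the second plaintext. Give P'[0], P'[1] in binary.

In OFB with a reused IV, both messages share the same keystream S_i, so C_i ⊕ C'_i = P_i ⊕ P'_i and thus P'_i = P_i ⊕ C_i ⊕ C'_i.
P'[0]: 0b1101 ⊕ 0b1000 ⊕ 0b1010 = 0b1111.
P'[1]: 0b1110 ⊕ 0b1101 ⊕ 0b0011 = 0b0000.

P'[0] = 0b1111, P'[1] = 0b0000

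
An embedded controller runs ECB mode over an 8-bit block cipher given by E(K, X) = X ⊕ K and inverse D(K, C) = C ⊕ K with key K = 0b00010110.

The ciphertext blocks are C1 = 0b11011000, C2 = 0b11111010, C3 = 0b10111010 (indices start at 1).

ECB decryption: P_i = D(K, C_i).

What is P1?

P1 = 0b11001110

P1: D(K, 0b11011000) = 0b11001110.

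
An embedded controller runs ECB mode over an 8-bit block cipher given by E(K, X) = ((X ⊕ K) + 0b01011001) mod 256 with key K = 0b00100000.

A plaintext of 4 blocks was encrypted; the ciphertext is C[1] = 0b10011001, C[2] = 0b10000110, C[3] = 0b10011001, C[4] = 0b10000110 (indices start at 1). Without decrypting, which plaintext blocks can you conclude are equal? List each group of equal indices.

P[1] = P[3]; P[2] = P[4]

ECB encrypts each block independently with the same key, so equal ciphertext blocks imply equal plaintext blocks.
C[1] = C[3] = 0b10011001, so P[1] = P[3].
C[2] = C[4] = 0b10000110, so P[2] = P[4].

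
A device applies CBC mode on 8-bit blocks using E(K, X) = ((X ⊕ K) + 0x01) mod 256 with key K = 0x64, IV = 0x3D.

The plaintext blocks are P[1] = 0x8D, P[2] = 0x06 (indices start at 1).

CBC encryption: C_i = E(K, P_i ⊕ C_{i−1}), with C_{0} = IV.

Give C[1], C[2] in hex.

C[1] = 0xD5, C[2] = 0xB8

C[1]: P[1] ⊕ 0x3D = 0xB0; E(K, 0xB0) = 0xD5.
C[2]: P[2] ⊕ 0xD5 = 0xD3; E(K, 0xD3) = 0xB8.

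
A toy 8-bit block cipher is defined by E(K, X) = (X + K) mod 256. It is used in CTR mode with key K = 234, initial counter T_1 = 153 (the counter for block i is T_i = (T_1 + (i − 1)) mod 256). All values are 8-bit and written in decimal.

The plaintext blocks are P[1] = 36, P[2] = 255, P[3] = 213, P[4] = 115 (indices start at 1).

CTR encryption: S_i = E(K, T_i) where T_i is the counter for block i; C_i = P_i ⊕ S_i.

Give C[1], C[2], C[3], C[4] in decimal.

C[1]: T = 153, S = E(K, T) = 131; 36 ⊕ 131 = 167.
C[2]: T = 154, S = E(K, T) = 132; 255 ⊕ 132 = 123.
C[3]: T = 155, S = E(K, T) = 133; 213 ⊕ 133 = 80.
C[4]: T = 156, S = E(K, T) = 134; 115 ⊕ 134 = 245.

C[1] = 167, C[2] = 123, C[3] = 80, C[4] = 245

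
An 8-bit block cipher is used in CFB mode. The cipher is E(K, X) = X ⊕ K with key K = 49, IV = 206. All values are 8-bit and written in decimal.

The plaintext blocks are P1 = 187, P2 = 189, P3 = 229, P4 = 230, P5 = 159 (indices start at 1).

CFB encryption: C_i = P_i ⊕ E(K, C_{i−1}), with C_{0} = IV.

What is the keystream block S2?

117

C1: E(K, 206) = 255; 187 ⊕ 255 = 68.
C2: E(K, 68) = 117; 189 ⊕ 117 = 200.
So S2 = 117.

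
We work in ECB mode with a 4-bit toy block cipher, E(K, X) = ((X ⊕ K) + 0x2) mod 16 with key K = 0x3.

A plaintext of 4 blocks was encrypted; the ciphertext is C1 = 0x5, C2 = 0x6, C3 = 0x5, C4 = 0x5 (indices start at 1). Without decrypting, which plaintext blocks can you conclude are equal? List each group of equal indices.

ECB encrypts each block independently with the same key, so equal ciphertext blocks imply equal plaintext blocks.
C1 = C3 = C4 = 0x5, so P1 = P3 = P4.

P1 = P3 = P4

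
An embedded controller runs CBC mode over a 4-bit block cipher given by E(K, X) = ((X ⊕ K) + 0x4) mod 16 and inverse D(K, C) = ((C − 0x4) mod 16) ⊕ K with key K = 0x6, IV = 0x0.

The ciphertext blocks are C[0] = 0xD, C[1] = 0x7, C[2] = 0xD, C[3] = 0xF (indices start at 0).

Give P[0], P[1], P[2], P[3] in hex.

CBC decryption: P_i = D(K, C_i) ⊕ C_{i−1}, with C_{−1} = IV.
P[0]: D(K, 0xD) = 0xF; 0xF ⊕ 0x0 = 0xF.
P[1]: D(K, 0x7) = 0x5; 0x5 ⊕ 0xD = 0x8.
P[2]: D(K, 0xD) = 0xF; 0xF ⊕ 0x7 = 0x8.
P[3]: D(K, 0xF) = 0xD; 0xD ⊕ 0xD = 0x0.

P[0] = 0xF, P[1] = 0x8, P[2] = 0x8, P[3] = 0x0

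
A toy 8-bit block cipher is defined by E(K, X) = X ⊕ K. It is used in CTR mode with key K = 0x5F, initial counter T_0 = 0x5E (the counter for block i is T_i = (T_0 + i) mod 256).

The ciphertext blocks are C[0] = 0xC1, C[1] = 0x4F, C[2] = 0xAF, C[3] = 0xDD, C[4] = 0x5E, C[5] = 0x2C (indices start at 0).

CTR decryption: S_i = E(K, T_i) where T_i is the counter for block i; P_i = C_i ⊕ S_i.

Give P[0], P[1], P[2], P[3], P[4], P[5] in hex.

P[0]: T = 0x5E, S = E(K, T) = 0x01; 0xC1 ⊕ 0x01 = 0xC0.
P[1]: T = 0x5F, S = E(K, T) = 0x00; 0x4F ⊕ 0x00 = 0x4F.
P[2]: T = 0x60, S = E(K, T) = 0x3F; 0xAF ⊕ 0x3F = 0x90.
P[3]: T = 0x61, S = E(K, T) = 0x3E; 0xDD ⊕ 0x3E = 0xE3.
P[4]: T = 0x62, S = E(K, T) = 0x3D; 0x5E ⊕ 0x3D = 0x63.
P[5]: T = 0x63, S = E(K, T) = 0x3C; 0x2C ⊕ 0x3C = 0x10.

P[0] = 0xC0, P[1] = 0x4F, P[2] = 0x90, P[3] = 0xE3, P[4] = 0x63, P[5] = 0x10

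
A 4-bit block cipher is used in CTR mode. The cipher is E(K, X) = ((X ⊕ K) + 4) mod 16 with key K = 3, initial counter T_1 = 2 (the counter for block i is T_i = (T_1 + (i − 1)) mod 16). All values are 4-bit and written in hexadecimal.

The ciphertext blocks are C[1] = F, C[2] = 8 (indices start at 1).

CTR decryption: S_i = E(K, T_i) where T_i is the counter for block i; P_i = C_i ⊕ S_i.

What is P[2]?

P[2]: T = 3, S = E(K, T) = 4; 8 ⊕ 4 = C.

P[2] = C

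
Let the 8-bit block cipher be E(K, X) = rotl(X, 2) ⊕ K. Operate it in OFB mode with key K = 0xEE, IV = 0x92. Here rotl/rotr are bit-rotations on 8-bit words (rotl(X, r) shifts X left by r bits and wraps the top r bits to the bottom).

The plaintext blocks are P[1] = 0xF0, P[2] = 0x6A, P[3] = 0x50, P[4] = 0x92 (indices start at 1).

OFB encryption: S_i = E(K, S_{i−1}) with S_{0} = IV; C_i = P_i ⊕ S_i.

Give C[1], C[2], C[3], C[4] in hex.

C[1]: S = E(K, 0x92) = 0xA4; 0xF0 ⊕ 0xA4 = 0x54.
C[2]: S = E(K, 0xA4) = 0x7C; 0x6A ⊕ 0x7C = 0x16.
C[3]: S = E(K, 0x7C) = 0x1F; 0x50 ⊕ 0x1F = 0x4F.
C[4]: S = E(K, 0x1F) = 0x92; 0x92 ⊕ 0x92 = 0x00.

C[1] = 0x54, C[2] = 0x16, C[3] = 0x4F, C[4] = 0x00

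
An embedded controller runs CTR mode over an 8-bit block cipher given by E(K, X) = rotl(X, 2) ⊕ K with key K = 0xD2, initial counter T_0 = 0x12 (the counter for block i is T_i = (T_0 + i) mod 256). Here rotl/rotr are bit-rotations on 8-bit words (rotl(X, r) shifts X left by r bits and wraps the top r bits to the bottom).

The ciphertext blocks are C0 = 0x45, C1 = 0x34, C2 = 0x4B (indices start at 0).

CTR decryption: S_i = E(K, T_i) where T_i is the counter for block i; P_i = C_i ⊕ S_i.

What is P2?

P2: T = 0x14, S = E(K, T) = 0x82; 0x4B ⊕ 0x82 = 0xC9.

P2 = 0xC9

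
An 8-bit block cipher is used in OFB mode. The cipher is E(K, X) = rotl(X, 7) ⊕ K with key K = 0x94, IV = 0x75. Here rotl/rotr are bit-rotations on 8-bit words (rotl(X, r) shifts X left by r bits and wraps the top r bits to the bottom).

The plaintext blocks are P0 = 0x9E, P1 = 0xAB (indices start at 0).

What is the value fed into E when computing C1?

0x2E

OFB encryption: S_i = E(K, S_{i−1}) with S_{−1} = IV; C_i = P_i ⊕ S_i.
C0: S = E(K, 0x75) = 0x2E; 0x9E ⊕ 0x2E = 0xB0.
C1: S = E(K, 0x2E) = 0x83; 0xAB ⊕ 0x83 = 0x28.
So the input to E for block 1 is 0x2E.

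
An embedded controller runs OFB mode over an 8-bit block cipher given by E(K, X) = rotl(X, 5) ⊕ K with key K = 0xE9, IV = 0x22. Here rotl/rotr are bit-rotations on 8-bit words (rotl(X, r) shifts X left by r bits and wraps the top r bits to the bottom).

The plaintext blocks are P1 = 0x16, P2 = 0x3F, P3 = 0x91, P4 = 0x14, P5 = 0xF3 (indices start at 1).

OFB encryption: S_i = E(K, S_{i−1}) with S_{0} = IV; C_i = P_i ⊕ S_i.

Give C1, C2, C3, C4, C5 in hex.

C1 = 0xBB, C2 = 0x63, C3 = 0xF3, C4 = 0xB1, C5 = 0xAE

C1: S = E(K, 0x22) = 0xAD; 0x16 ⊕ 0xAD = 0xBB.
C2: S = E(K, 0xAD) = 0x5C; 0x3F ⊕ 0x5C = 0x63.
C3: S = E(K, 0x5C) = 0x62; 0x91 ⊕ 0x62 = 0xF3.
C4: S = E(K, 0x62) = 0xA5; 0x14 ⊕ 0xA5 = 0xB1.
C5: S = E(K, 0xA5) = 0x5D; 0xF3 ⊕ 0x5D = 0xAE.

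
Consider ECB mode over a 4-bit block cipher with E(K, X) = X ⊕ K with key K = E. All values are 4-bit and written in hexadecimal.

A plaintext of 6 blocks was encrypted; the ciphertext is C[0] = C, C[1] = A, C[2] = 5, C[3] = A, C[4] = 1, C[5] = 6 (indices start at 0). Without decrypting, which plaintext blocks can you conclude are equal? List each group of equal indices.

ECB encrypts each block independently with the same key, so equal ciphertext blocks imply equal plaintext blocks.
C[1] = C[3] = A, so P[1] = P[3].

P[1] = P[3]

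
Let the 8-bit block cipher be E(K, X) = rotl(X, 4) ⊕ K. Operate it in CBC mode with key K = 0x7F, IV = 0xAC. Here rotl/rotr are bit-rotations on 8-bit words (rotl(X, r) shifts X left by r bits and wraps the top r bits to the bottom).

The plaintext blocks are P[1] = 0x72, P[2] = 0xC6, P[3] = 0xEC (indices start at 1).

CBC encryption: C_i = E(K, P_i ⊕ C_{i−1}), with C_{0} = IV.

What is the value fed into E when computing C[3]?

0xD6

C[1]: P[1] ⊕ 0xAC = 0xDE; E(K, 0xDE) = 0x92.
C[2]: P[2] ⊕ 0x92 = 0x54; E(K, 0x54) = 0x3A.
C[3]: P[3] ⊕ 0x3A = 0xD6; E(K, 0xD6) = 0x12.
So the input to E for block [3] is 0xD6.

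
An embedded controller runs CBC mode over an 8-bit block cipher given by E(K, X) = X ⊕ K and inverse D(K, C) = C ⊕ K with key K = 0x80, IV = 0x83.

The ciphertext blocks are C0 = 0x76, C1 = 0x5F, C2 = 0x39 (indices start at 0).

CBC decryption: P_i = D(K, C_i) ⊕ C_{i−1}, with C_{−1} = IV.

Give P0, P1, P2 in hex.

P0: D(K, 0x76) = 0xF6; 0xF6 ⊕ 0x83 = 0x75.
P1: D(K, 0x5F) = 0xDF; 0xDF ⊕ 0x76 = 0xA9.
P2: D(K, 0x39) = 0xB9; 0xB9 ⊕ 0x5F = 0xE6.

P0 = 0x75, P1 = 0xA9, P2 = 0xE6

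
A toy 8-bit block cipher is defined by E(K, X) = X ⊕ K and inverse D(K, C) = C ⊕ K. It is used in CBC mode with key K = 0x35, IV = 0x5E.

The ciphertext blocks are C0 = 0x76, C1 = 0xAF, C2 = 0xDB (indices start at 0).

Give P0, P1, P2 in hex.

CBC decryption: P_i = D(K, C_i) ⊕ C_{i−1}, with C_{−1} = IV.
P0: D(K, 0x76) = 0x43; 0x43 ⊕ 0x5E = 0x1D.
P1: D(K, 0xAF) = 0x9A; 0x9A ⊕ 0x76 = 0xEC.
P2: D(K, 0xDB) = 0xEE; 0xEE ⊕ 0xAF = 0x41.

P0 = 0x1D, P1 = 0xEC, P2 = 0x41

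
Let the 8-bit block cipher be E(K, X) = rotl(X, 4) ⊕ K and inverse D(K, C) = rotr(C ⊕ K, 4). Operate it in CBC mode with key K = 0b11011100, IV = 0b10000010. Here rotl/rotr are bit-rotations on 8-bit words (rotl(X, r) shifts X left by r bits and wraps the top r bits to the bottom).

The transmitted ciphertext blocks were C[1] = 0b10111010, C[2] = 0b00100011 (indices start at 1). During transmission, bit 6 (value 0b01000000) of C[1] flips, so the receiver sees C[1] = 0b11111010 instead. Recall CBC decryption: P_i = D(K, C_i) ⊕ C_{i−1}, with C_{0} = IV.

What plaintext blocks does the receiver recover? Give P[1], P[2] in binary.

P[1] = 0b11100000, P[2] = 0b00000101

Only C[1] changed, to 0b11111010. In CBC, a change in C_i garbles P_i and flips the same bit in P_{i+1}. Decrypting the received ciphertext:
P[1]: D(K, 0b11111010) = 0b01100010; 0b01100010 ⊕ 0b10000010 = 0b11100000.
P[2]: D(K, 0b00100011) = 0b11111111; 0b11111111 ⊕ 0b11111010 = 0b00000101.
Blocks that differ from the original plaintext: P[1], P[2].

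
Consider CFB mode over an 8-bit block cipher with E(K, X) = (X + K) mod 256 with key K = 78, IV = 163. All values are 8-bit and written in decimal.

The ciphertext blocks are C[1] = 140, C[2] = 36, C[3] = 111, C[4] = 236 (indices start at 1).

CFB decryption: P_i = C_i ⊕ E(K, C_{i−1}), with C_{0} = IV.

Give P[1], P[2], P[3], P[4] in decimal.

P[1]: E(K, 163) = 241; 140 ⊕ 241 = 125.
P[2]: E(K, 140) = 218; 36 ⊕ 218 = 254.
P[3]: E(K, 36) = 114; 111 ⊕ 114 = 29.
P[4]: E(K, 111) = 189; 236 ⊕ 189 = 81.

P[1] = 125, P[2] = 254, P[3] = 29, P[4] = 81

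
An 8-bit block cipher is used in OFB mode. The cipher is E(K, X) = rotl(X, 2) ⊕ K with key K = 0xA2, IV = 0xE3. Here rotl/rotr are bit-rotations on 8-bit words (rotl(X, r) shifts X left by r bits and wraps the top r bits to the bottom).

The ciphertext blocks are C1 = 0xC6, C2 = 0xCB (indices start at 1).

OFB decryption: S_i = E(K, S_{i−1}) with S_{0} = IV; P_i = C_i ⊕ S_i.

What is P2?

P2 = 0xDD

P1: S = E(K, 0xE3) = 0x2D; 0xC6 ⊕ 0x2D = 0xEB.
P2: S = E(K, 0x2D) = 0x16; 0xCB ⊕ 0x16 = 0xDD.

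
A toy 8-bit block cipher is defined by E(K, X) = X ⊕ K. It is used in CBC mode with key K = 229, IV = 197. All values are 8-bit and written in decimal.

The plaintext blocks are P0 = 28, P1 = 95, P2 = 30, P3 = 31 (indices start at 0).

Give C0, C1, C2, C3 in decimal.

C0 = 60, C1 = 134, C2 = 125, C3 = 135

CBC encryption: C_i = E(K, P_i ⊕ C_{i−1}), with C_{−1} = IV.
C0: P0 ⊕ 197 = 217; E(K, 217) = 60.
C1: P1 ⊕ 60 = 99; E(K, 99) = 134.
C2: P2 ⊕ 134 = 152; E(K, 152) = 125.
C3: P3 ⊕ 125 = 98; E(K, 98) = 135.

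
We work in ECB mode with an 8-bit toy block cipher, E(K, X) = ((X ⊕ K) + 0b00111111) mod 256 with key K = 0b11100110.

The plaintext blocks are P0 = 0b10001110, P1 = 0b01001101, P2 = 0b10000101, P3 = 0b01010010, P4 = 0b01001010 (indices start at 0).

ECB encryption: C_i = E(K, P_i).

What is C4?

C4 = 0b11101011

C4: E(K, 0b01001010) = 0b11101011.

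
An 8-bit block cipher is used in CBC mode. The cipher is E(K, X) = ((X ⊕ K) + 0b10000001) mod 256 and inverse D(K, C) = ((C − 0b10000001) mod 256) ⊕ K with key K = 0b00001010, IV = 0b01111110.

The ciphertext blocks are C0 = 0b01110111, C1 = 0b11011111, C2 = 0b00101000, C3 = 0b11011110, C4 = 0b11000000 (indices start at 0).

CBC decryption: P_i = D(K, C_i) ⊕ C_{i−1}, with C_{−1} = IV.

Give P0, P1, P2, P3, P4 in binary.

P0 = 0b10000010, P1 = 0b00100011, P2 = 0b01110010, P3 = 0b01111111, P4 = 0b11101011

P0: D(K, 0b01110111) = 0b11111100; 0b11111100 ⊕ 0b01111110 = 0b10000010.
P1: D(K, 0b11011111) = 0b01010100; 0b01010100 ⊕ 0b01110111 = 0b00100011.
P2: D(K, 0b00101000) = 0b10101101; 0b10101101 ⊕ 0b11011111 = 0b01110010.
P3: D(K, 0b11011110) = 0b01010111; 0b01010111 ⊕ 0b00101000 = 0b01111111.
P4: D(K, 0b11000000) = 0b00110101; 0b00110101 ⊕ 0b11011110 = 0b11101011.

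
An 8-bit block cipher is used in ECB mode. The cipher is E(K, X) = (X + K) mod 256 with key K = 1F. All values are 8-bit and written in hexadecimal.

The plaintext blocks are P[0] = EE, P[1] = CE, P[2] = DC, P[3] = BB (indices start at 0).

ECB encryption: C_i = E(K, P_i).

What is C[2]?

C[2]: E(K, DC) = FB.

C[2] = FB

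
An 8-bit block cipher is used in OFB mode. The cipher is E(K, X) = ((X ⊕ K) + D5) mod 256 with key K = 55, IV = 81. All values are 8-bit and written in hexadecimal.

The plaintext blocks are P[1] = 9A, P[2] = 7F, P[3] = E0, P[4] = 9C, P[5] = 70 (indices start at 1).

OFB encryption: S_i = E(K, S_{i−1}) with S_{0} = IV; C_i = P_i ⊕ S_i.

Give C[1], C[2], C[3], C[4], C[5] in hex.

C[1]: S = E(K, 81) = A9; 9A ⊕ A9 = 33.
C[2]: S = E(K, A9) = D1; 7F ⊕ D1 = AE.
C[3]: S = E(K, D1) = 59; E0 ⊕ 59 = B9.
C[4]: S = E(K, 59) = E1; 9C ⊕ E1 = 7D.
C[5]: S = E(K, E1) = 89; 70 ⊕ 89 = F9.

C[1] = 33, C[2] = AE, C[3] = B9, C[4] = 7D, C[5] = F9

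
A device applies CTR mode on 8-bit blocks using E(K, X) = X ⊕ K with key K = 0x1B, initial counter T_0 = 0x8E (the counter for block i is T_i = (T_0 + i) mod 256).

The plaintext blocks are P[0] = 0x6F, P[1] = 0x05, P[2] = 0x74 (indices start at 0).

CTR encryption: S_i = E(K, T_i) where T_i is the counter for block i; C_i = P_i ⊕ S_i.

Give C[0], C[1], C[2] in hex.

C[0] = 0xFA, C[1] = 0x91, C[2] = 0xFF

C[0]: T = 0x8E, S = E(K, T) = 0x95; 0x6F ⊕ 0x95 = 0xFA.
C[1]: T = 0x8F, S = E(K, T) = 0x94; 0x05 ⊕ 0x94 = 0x91.
C[2]: T = 0x90, S = E(K, T) = 0x8B; 0x74 ⊕ 0x8B = 0xFF.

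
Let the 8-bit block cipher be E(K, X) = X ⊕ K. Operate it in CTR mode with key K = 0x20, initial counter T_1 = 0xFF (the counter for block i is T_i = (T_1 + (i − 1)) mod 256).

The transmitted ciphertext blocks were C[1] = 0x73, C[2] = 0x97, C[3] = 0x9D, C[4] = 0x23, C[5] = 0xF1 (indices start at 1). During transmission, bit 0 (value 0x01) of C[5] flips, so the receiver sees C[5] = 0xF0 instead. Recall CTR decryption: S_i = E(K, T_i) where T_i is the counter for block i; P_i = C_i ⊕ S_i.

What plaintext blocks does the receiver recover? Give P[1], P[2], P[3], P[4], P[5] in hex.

P[1] = 0xAC, P[2] = 0xB7, P[3] = 0xBC, P[4] = 0x01, P[5] = 0xD3

Only C[5] changed, to 0xF0. In CTR, a change in C_i flips the same bit in P_i only; the keystream is unaffected. Decrypting the received ciphertext:
P[1]: T = 0xFF, S = E(K, T) = 0xDF; 0x73 ⊕ 0xDF = 0xAC.
P[2]: T = 0x00, S = E(K, T) = 0x20; 0x97 ⊕ 0x20 = 0xB7.
P[3]: T = 0x01, S = E(K, T) = 0x21; 0x9D ⊕ 0x21 = 0xBC.
P[4]: T = 0x02, S = E(K, T) = 0x22; 0x23 ⊕ 0x22 = 0x01.
P[5]: T = 0x03, S = E(K, T) = 0x23; 0xF0 ⊕ 0x23 = 0xD3.
Blocks that differ from the original plaintext: P[5].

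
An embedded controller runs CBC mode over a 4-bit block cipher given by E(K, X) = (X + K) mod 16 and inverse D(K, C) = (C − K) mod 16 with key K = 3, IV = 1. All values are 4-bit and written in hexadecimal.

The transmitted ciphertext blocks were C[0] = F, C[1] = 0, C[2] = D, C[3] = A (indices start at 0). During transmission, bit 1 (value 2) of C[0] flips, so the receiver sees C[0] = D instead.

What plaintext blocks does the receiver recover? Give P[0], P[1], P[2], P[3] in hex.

P[0] = B, P[1] = 0, P[2] = A, P[3] = A

CBC decryption: P_i = D(K, C_i) ⊕ C_{i−1}, with C_{−1} = IV.
Only C[0] changed, to D. In CBC, a change in C_i garbles P_i and flips the same bit in P_{i+1}. Decrypting the received ciphertext:
P[0]: D(K, D) = A; A ⊕ 1 = B.
P[1]: D(K, 0) = D; D ⊕ D = 0.
P[2]: D(K, D) = A; A ⊕ 0 = A.
P[3]: D(K, A) = 7; 7 ⊕ D = A.
Blocks that differ from the original plaintext: P[0], P[1].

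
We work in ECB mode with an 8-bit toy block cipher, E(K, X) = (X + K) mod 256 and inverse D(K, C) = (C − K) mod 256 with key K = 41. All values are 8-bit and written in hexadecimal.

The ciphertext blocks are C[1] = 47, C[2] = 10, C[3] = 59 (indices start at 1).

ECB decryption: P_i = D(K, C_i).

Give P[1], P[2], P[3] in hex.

P[1] = 06, P[2] = CF, P[3] = 18

P[1]: D(K, 47) = 06.
P[2]: D(K, 10) = CF.
P[3]: D(K, 59) = 18.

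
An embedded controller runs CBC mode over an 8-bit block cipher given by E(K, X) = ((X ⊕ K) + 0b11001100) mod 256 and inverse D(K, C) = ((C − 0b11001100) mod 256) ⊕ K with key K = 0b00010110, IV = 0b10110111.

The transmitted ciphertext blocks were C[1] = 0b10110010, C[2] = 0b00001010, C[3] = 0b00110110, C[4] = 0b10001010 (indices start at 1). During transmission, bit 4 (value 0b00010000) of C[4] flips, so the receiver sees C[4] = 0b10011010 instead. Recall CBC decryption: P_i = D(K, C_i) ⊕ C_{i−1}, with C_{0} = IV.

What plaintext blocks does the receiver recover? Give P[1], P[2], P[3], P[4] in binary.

Only C[4] changed, to 0b10011010. In CBC, a change in C_i garbles P_i and flips the same bit in P_{i+1}. Decrypting the received ciphertext:
P[1]: D(K, 0b10110010) = 0b11110000; 0b11110000 ⊕ 0b10110111 = 0b01000111.
P[2]: D(K, 0b00001010) = 0b00101000; 0b00101000 ⊕ 0b10110010 = 0b10011010.
P[3]: D(K, 0b00110110) = 0b01111100; 0b01111100 ⊕ 0b00001010 = 0b01110110.
P[4]: D(K, 0b10011010) = 0b11011000; 0b11011000 ⊕ 0b00110110 = 0b11101110.
Blocks that differ from the original plaintext: P[4].

P[1] = 0b01000111, P[2] = 0b10011010, P[3] = 0b01110110, P[4] = 0b11101110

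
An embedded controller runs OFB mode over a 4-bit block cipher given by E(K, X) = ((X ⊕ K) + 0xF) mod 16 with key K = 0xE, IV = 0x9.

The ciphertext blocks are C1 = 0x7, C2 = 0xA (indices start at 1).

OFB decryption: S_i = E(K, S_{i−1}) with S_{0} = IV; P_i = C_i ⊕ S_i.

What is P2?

P1: S = E(K, 0x9) = 0x6; 0x7 ⊕ 0x6 = 0x1.
P2: S = E(K, 0x6) = 0x7; 0xA ⊕ 0x7 = 0xD.

P2 = 0xD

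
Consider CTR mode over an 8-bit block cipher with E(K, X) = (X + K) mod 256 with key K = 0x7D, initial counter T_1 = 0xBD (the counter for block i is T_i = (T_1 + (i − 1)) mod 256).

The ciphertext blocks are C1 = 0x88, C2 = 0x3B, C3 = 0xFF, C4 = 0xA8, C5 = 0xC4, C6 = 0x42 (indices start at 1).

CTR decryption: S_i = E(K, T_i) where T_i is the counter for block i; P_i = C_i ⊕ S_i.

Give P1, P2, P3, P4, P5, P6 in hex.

P1: T = 0xBD, S = E(K, T) = 0x3A; 0x88 ⊕ 0x3A = 0xB2.
P2: T = 0xBE, S = E(K, T) = 0x3B; 0x3B ⊕ 0x3B = 0x00.
P3: T = 0xBF, S = E(K, T) = 0x3C; 0xFF ⊕ 0x3C = 0xC3.
P4: T = 0xC0, S = E(K, T) = 0x3D; 0xA8 ⊕ 0x3D = 0x95.
P5: T = 0xC1, S = E(K, T) = 0x3E; 0xC4 ⊕ 0x3E = 0xFA.
P6: T = 0xC2, S = E(K, T) = 0x3F; 0x42 ⊕ 0x3F = 0x7D.

P1 = 0xB2, P2 = 0x00, P3 = 0xC3, P4 = 0x95, P5 = 0xFA, P6 = 0x7D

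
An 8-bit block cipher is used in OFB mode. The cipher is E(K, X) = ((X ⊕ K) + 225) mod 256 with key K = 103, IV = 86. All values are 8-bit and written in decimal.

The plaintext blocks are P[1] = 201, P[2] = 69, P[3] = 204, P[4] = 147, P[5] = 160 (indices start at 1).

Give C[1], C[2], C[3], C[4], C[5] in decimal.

OFB encryption: S_i = E(K, S_{i−1}) with S_{0} = IV; C_i = P_i ⊕ S_i.
C[1]: S = E(K, 86) = 18; 201 ⊕ 18 = 219.
C[2]: S = E(K, 18) = 86; 69 ⊕ 86 = 19.
C[3]: S = E(K, 86) = 18; 204 ⊕ 18 = 222.
C[4]: S = E(K, 18) = 86; 147 ⊕ 86 = 197.
C[5]: S = E(K, 86) = 18; 160 ⊕ 18 = 178.

C[1] = 219, C[2] = 19, C[3] = 222, C[4] = 197, C[5] = 178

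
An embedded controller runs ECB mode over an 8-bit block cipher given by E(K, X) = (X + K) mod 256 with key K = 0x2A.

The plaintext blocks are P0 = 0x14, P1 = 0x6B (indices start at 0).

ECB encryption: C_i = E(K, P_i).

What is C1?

C1 = 0x95

C1: E(K, 0x6B) = 0x95.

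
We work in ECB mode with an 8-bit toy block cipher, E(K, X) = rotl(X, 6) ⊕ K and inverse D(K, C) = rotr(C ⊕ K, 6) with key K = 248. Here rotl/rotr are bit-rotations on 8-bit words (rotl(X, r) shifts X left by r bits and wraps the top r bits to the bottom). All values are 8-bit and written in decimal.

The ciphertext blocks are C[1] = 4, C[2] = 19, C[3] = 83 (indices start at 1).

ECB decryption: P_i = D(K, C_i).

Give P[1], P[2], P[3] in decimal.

P[1] = 243, P[2] = 175, P[3] = 174

P[1]: D(K, 4) = 243.
P[2]: D(K, 19) = 175.
P[3]: D(K, 83) = 174.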